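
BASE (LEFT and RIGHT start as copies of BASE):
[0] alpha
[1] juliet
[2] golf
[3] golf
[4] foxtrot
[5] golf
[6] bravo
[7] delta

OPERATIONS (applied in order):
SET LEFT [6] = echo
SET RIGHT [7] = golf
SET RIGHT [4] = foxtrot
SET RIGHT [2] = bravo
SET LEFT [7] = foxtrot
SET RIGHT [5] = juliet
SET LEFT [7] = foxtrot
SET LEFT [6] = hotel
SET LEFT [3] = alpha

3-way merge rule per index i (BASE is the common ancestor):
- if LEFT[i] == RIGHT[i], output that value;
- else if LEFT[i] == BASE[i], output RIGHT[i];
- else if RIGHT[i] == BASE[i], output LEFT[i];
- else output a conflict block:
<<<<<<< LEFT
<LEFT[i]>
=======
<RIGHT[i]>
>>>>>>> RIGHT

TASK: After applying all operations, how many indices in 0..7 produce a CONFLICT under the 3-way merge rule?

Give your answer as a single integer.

Answer: 1

Derivation:
Final LEFT:  [alpha, juliet, golf, alpha, foxtrot, golf, hotel, foxtrot]
Final RIGHT: [alpha, juliet, bravo, golf, foxtrot, juliet, bravo, golf]
i=0: L=alpha R=alpha -> agree -> alpha
i=1: L=juliet R=juliet -> agree -> juliet
i=2: L=golf=BASE, R=bravo -> take RIGHT -> bravo
i=3: L=alpha, R=golf=BASE -> take LEFT -> alpha
i=4: L=foxtrot R=foxtrot -> agree -> foxtrot
i=5: L=golf=BASE, R=juliet -> take RIGHT -> juliet
i=6: L=hotel, R=bravo=BASE -> take LEFT -> hotel
i=7: BASE=delta L=foxtrot R=golf all differ -> CONFLICT
Conflict count: 1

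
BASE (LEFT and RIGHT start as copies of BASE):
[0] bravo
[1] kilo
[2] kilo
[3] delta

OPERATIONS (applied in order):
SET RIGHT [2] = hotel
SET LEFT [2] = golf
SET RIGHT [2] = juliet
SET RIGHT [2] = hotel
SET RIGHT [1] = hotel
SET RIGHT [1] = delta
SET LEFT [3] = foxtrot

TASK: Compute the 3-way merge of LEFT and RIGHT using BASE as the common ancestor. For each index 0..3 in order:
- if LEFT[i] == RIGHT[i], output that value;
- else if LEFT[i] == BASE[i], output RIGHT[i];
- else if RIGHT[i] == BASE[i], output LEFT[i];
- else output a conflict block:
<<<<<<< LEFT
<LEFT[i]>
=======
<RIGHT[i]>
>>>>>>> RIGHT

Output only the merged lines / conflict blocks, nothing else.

Final LEFT:  [bravo, kilo, golf, foxtrot]
Final RIGHT: [bravo, delta, hotel, delta]
i=0: L=bravo R=bravo -> agree -> bravo
i=1: L=kilo=BASE, R=delta -> take RIGHT -> delta
i=2: BASE=kilo L=golf R=hotel all differ -> CONFLICT
i=3: L=foxtrot, R=delta=BASE -> take LEFT -> foxtrot

Answer: bravo
delta
<<<<<<< LEFT
golf
=======
hotel
>>>>>>> RIGHT
foxtrot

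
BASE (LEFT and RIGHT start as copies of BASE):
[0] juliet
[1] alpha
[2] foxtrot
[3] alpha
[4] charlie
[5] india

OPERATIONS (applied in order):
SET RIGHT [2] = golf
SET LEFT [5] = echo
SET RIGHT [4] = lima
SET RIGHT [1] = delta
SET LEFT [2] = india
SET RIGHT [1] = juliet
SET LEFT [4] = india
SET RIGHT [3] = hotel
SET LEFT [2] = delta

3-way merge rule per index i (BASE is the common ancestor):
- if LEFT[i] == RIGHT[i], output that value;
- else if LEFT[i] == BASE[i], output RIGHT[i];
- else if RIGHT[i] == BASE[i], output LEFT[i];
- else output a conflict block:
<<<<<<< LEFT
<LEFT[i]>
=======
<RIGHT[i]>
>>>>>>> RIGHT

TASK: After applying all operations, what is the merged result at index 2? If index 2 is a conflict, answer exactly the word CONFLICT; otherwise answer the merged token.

Answer: CONFLICT

Derivation:
Final LEFT:  [juliet, alpha, delta, alpha, india, echo]
Final RIGHT: [juliet, juliet, golf, hotel, lima, india]
i=0: L=juliet R=juliet -> agree -> juliet
i=1: L=alpha=BASE, R=juliet -> take RIGHT -> juliet
i=2: BASE=foxtrot L=delta R=golf all differ -> CONFLICT
i=3: L=alpha=BASE, R=hotel -> take RIGHT -> hotel
i=4: BASE=charlie L=india R=lima all differ -> CONFLICT
i=5: L=echo, R=india=BASE -> take LEFT -> echo
Index 2 -> CONFLICT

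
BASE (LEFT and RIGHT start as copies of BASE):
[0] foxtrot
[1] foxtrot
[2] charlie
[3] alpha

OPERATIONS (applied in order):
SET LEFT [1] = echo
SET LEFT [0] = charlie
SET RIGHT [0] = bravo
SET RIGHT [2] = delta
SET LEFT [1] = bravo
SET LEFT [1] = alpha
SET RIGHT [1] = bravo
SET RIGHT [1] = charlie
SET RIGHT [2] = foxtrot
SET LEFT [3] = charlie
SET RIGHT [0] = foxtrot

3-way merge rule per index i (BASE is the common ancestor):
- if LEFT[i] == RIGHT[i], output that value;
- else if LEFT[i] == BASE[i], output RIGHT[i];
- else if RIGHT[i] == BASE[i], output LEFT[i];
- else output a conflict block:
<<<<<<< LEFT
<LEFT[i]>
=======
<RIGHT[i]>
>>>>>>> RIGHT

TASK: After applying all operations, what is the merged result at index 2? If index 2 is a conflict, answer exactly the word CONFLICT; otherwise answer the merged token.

Answer: foxtrot

Derivation:
Final LEFT:  [charlie, alpha, charlie, charlie]
Final RIGHT: [foxtrot, charlie, foxtrot, alpha]
i=0: L=charlie, R=foxtrot=BASE -> take LEFT -> charlie
i=1: BASE=foxtrot L=alpha R=charlie all differ -> CONFLICT
i=2: L=charlie=BASE, R=foxtrot -> take RIGHT -> foxtrot
i=3: L=charlie, R=alpha=BASE -> take LEFT -> charlie
Index 2 -> foxtrot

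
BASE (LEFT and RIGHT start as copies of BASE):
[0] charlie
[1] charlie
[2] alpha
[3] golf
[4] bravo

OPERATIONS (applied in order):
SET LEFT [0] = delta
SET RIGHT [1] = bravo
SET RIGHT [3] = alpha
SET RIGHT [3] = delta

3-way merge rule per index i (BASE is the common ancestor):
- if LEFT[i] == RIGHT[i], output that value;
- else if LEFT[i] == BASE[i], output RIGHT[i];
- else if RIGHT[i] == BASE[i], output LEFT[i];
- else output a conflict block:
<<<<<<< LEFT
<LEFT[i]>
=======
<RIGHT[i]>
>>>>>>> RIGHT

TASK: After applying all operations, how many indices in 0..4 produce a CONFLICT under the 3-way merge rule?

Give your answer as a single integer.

Final LEFT:  [delta, charlie, alpha, golf, bravo]
Final RIGHT: [charlie, bravo, alpha, delta, bravo]
i=0: L=delta, R=charlie=BASE -> take LEFT -> delta
i=1: L=charlie=BASE, R=bravo -> take RIGHT -> bravo
i=2: L=alpha R=alpha -> agree -> alpha
i=3: L=golf=BASE, R=delta -> take RIGHT -> delta
i=4: L=bravo R=bravo -> agree -> bravo
Conflict count: 0

Answer: 0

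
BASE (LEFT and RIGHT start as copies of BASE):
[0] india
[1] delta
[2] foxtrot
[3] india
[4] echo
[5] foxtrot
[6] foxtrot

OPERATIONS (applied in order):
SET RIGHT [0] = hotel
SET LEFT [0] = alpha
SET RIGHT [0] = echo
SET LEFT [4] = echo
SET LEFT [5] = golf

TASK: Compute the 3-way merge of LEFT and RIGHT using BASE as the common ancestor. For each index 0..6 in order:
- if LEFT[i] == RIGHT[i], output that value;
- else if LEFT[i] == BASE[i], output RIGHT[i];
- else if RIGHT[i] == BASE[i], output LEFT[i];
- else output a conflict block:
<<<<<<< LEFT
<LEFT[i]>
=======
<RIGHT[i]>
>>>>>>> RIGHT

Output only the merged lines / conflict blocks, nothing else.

Answer: <<<<<<< LEFT
alpha
=======
echo
>>>>>>> RIGHT
delta
foxtrot
india
echo
golf
foxtrot

Derivation:
Final LEFT:  [alpha, delta, foxtrot, india, echo, golf, foxtrot]
Final RIGHT: [echo, delta, foxtrot, india, echo, foxtrot, foxtrot]
i=0: BASE=india L=alpha R=echo all differ -> CONFLICT
i=1: L=delta R=delta -> agree -> delta
i=2: L=foxtrot R=foxtrot -> agree -> foxtrot
i=3: L=india R=india -> agree -> india
i=4: L=echo R=echo -> agree -> echo
i=5: L=golf, R=foxtrot=BASE -> take LEFT -> golf
i=6: L=foxtrot R=foxtrot -> agree -> foxtrot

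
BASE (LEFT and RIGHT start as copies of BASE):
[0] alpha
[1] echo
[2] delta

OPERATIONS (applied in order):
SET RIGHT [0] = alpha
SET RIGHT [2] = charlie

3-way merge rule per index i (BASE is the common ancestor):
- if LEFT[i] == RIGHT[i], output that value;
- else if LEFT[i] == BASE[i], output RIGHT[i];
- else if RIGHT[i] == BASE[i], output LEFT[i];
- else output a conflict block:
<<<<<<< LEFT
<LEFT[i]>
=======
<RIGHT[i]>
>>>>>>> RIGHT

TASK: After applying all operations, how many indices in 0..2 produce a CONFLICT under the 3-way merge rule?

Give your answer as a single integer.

Final LEFT:  [alpha, echo, delta]
Final RIGHT: [alpha, echo, charlie]
i=0: L=alpha R=alpha -> agree -> alpha
i=1: L=echo R=echo -> agree -> echo
i=2: L=delta=BASE, R=charlie -> take RIGHT -> charlie
Conflict count: 0

Answer: 0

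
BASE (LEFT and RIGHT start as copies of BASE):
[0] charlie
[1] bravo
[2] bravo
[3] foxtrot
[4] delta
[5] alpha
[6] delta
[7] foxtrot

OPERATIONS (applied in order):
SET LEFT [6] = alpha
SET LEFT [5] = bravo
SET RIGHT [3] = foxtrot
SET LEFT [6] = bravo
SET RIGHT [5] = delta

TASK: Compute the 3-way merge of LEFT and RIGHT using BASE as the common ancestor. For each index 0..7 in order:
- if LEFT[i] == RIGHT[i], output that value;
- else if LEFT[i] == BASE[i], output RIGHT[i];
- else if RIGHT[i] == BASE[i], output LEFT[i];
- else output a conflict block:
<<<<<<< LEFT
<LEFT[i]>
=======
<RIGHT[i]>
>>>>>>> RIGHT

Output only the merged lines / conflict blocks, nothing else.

Final LEFT:  [charlie, bravo, bravo, foxtrot, delta, bravo, bravo, foxtrot]
Final RIGHT: [charlie, bravo, bravo, foxtrot, delta, delta, delta, foxtrot]
i=0: L=charlie R=charlie -> agree -> charlie
i=1: L=bravo R=bravo -> agree -> bravo
i=2: L=bravo R=bravo -> agree -> bravo
i=3: L=foxtrot R=foxtrot -> agree -> foxtrot
i=4: L=delta R=delta -> agree -> delta
i=5: BASE=alpha L=bravo R=delta all differ -> CONFLICT
i=6: L=bravo, R=delta=BASE -> take LEFT -> bravo
i=7: L=foxtrot R=foxtrot -> agree -> foxtrot

Answer: charlie
bravo
bravo
foxtrot
delta
<<<<<<< LEFT
bravo
=======
delta
>>>>>>> RIGHT
bravo
foxtrot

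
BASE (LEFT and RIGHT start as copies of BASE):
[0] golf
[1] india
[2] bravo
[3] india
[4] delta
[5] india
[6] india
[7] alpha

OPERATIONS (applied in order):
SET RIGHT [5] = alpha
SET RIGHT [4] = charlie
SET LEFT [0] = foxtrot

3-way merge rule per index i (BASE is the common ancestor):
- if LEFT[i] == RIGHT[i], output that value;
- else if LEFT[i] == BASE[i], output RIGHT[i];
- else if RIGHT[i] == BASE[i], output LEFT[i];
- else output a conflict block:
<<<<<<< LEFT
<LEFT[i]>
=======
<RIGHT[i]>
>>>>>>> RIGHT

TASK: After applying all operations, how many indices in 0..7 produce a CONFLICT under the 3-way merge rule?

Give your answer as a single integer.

Final LEFT:  [foxtrot, india, bravo, india, delta, india, india, alpha]
Final RIGHT: [golf, india, bravo, india, charlie, alpha, india, alpha]
i=0: L=foxtrot, R=golf=BASE -> take LEFT -> foxtrot
i=1: L=india R=india -> agree -> india
i=2: L=bravo R=bravo -> agree -> bravo
i=3: L=india R=india -> agree -> india
i=4: L=delta=BASE, R=charlie -> take RIGHT -> charlie
i=5: L=india=BASE, R=alpha -> take RIGHT -> alpha
i=6: L=india R=india -> agree -> india
i=7: L=alpha R=alpha -> agree -> alpha
Conflict count: 0

Answer: 0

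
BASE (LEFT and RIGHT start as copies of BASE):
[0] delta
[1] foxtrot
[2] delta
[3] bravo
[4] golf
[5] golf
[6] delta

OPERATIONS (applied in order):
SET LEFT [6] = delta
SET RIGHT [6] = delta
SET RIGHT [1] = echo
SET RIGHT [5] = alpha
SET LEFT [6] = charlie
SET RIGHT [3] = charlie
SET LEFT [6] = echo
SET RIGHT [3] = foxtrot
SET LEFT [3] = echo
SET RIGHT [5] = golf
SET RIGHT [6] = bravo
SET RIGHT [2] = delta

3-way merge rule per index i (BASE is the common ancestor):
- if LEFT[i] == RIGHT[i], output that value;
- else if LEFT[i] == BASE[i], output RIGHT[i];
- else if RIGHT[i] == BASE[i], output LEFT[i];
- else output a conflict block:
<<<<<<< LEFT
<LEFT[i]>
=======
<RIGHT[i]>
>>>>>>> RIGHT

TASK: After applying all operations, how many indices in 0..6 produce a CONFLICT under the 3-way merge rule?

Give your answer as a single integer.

Answer: 2

Derivation:
Final LEFT:  [delta, foxtrot, delta, echo, golf, golf, echo]
Final RIGHT: [delta, echo, delta, foxtrot, golf, golf, bravo]
i=0: L=delta R=delta -> agree -> delta
i=1: L=foxtrot=BASE, R=echo -> take RIGHT -> echo
i=2: L=delta R=delta -> agree -> delta
i=3: BASE=bravo L=echo R=foxtrot all differ -> CONFLICT
i=4: L=golf R=golf -> agree -> golf
i=5: L=golf R=golf -> agree -> golf
i=6: BASE=delta L=echo R=bravo all differ -> CONFLICT
Conflict count: 2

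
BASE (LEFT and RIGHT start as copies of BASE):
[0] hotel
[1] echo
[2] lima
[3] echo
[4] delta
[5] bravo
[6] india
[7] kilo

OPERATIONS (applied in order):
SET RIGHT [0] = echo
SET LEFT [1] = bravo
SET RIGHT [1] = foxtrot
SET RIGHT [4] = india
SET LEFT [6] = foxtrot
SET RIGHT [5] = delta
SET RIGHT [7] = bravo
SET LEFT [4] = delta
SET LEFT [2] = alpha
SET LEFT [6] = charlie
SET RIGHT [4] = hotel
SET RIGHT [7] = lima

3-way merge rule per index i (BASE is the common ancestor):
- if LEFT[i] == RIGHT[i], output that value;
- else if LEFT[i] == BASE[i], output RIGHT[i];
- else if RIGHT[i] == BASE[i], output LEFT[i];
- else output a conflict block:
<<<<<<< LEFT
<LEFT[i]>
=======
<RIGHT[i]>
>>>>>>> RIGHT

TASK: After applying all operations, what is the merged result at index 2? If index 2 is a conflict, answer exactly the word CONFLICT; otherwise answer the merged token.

Final LEFT:  [hotel, bravo, alpha, echo, delta, bravo, charlie, kilo]
Final RIGHT: [echo, foxtrot, lima, echo, hotel, delta, india, lima]
i=0: L=hotel=BASE, R=echo -> take RIGHT -> echo
i=1: BASE=echo L=bravo R=foxtrot all differ -> CONFLICT
i=2: L=alpha, R=lima=BASE -> take LEFT -> alpha
i=3: L=echo R=echo -> agree -> echo
i=4: L=delta=BASE, R=hotel -> take RIGHT -> hotel
i=5: L=bravo=BASE, R=delta -> take RIGHT -> delta
i=6: L=charlie, R=india=BASE -> take LEFT -> charlie
i=7: L=kilo=BASE, R=lima -> take RIGHT -> lima
Index 2 -> alpha

Answer: alpha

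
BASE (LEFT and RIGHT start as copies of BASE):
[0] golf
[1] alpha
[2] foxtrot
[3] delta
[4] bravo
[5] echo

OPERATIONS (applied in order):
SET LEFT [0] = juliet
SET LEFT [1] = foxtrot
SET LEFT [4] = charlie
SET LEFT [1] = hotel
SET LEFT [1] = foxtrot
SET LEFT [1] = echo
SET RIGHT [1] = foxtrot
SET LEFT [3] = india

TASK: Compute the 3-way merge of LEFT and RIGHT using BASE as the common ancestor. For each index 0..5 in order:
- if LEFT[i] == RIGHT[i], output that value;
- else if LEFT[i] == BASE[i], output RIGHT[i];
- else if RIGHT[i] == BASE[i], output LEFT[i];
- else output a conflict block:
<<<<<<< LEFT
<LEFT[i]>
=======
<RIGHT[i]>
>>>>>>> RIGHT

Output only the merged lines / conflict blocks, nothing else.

Answer: juliet
<<<<<<< LEFT
echo
=======
foxtrot
>>>>>>> RIGHT
foxtrot
india
charlie
echo

Derivation:
Final LEFT:  [juliet, echo, foxtrot, india, charlie, echo]
Final RIGHT: [golf, foxtrot, foxtrot, delta, bravo, echo]
i=0: L=juliet, R=golf=BASE -> take LEFT -> juliet
i=1: BASE=alpha L=echo R=foxtrot all differ -> CONFLICT
i=2: L=foxtrot R=foxtrot -> agree -> foxtrot
i=3: L=india, R=delta=BASE -> take LEFT -> india
i=4: L=charlie, R=bravo=BASE -> take LEFT -> charlie
i=5: L=echo R=echo -> agree -> echo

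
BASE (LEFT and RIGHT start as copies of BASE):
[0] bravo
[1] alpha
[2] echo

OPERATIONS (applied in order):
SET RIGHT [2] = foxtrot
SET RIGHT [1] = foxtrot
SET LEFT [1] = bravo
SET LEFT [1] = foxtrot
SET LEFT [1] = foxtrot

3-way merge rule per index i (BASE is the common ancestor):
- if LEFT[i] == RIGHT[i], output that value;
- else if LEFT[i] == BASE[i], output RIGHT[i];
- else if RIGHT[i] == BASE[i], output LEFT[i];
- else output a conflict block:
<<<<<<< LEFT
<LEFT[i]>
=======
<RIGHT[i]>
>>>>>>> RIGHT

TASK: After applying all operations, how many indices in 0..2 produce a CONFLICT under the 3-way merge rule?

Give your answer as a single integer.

Answer: 0

Derivation:
Final LEFT:  [bravo, foxtrot, echo]
Final RIGHT: [bravo, foxtrot, foxtrot]
i=0: L=bravo R=bravo -> agree -> bravo
i=1: L=foxtrot R=foxtrot -> agree -> foxtrot
i=2: L=echo=BASE, R=foxtrot -> take RIGHT -> foxtrot
Conflict count: 0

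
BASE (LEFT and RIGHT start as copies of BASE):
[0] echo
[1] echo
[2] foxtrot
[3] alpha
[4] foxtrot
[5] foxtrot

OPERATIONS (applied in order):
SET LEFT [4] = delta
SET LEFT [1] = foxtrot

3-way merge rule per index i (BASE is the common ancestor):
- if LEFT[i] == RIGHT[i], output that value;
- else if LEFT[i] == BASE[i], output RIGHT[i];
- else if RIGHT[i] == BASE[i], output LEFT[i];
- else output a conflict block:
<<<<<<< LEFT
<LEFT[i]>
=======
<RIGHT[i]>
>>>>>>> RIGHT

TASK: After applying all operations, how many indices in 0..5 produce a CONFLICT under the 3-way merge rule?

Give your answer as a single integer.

Final LEFT:  [echo, foxtrot, foxtrot, alpha, delta, foxtrot]
Final RIGHT: [echo, echo, foxtrot, alpha, foxtrot, foxtrot]
i=0: L=echo R=echo -> agree -> echo
i=1: L=foxtrot, R=echo=BASE -> take LEFT -> foxtrot
i=2: L=foxtrot R=foxtrot -> agree -> foxtrot
i=3: L=alpha R=alpha -> agree -> alpha
i=4: L=delta, R=foxtrot=BASE -> take LEFT -> delta
i=5: L=foxtrot R=foxtrot -> agree -> foxtrot
Conflict count: 0

Answer: 0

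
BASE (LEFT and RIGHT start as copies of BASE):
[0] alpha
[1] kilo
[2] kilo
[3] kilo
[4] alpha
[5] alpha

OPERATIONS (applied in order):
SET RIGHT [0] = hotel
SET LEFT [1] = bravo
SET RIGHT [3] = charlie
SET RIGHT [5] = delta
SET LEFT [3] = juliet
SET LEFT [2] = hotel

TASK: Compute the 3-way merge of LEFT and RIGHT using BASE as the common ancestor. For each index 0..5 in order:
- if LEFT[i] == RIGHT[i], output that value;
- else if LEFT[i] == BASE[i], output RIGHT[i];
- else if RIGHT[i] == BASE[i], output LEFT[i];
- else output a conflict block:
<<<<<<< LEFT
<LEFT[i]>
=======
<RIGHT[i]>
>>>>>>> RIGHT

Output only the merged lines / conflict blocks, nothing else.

Final LEFT:  [alpha, bravo, hotel, juliet, alpha, alpha]
Final RIGHT: [hotel, kilo, kilo, charlie, alpha, delta]
i=0: L=alpha=BASE, R=hotel -> take RIGHT -> hotel
i=1: L=bravo, R=kilo=BASE -> take LEFT -> bravo
i=2: L=hotel, R=kilo=BASE -> take LEFT -> hotel
i=3: BASE=kilo L=juliet R=charlie all differ -> CONFLICT
i=4: L=alpha R=alpha -> agree -> alpha
i=5: L=alpha=BASE, R=delta -> take RIGHT -> delta

Answer: hotel
bravo
hotel
<<<<<<< LEFT
juliet
=======
charlie
>>>>>>> RIGHT
alpha
delta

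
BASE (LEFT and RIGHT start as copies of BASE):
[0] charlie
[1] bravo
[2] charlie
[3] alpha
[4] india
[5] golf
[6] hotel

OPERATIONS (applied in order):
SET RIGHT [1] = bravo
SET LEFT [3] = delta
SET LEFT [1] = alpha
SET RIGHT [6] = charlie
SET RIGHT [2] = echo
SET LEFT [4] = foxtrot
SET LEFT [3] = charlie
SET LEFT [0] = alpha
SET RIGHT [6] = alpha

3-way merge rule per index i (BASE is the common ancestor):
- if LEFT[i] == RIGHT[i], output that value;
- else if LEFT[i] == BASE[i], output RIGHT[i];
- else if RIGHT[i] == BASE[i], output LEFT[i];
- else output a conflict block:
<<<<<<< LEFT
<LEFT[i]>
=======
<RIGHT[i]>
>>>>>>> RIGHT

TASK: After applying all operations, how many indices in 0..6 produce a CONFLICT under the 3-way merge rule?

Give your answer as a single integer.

Answer: 0

Derivation:
Final LEFT:  [alpha, alpha, charlie, charlie, foxtrot, golf, hotel]
Final RIGHT: [charlie, bravo, echo, alpha, india, golf, alpha]
i=0: L=alpha, R=charlie=BASE -> take LEFT -> alpha
i=1: L=alpha, R=bravo=BASE -> take LEFT -> alpha
i=2: L=charlie=BASE, R=echo -> take RIGHT -> echo
i=3: L=charlie, R=alpha=BASE -> take LEFT -> charlie
i=4: L=foxtrot, R=india=BASE -> take LEFT -> foxtrot
i=5: L=golf R=golf -> agree -> golf
i=6: L=hotel=BASE, R=alpha -> take RIGHT -> alpha
Conflict count: 0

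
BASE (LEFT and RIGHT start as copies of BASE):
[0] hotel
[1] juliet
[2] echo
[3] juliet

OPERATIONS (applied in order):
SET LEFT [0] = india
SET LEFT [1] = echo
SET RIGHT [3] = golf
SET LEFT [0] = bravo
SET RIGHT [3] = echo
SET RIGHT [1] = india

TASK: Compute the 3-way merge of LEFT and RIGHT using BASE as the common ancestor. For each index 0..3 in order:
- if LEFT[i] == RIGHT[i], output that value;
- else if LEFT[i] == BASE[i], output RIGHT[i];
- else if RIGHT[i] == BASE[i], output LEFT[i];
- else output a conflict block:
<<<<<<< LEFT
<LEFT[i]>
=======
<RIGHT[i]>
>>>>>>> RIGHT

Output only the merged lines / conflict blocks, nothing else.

Answer: bravo
<<<<<<< LEFT
echo
=======
india
>>>>>>> RIGHT
echo
echo

Derivation:
Final LEFT:  [bravo, echo, echo, juliet]
Final RIGHT: [hotel, india, echo, echo]
i=0: L=bravo, R=hotel=BASE -> take LEFT -> bravo
i=1: BASE=juliet L=echo R=india all differ -> CONFLICT
i=2: L=echo R=echo -> agree -> echo
i=3: L=juliet=BASE, R=echo -> take RIGHT -> echo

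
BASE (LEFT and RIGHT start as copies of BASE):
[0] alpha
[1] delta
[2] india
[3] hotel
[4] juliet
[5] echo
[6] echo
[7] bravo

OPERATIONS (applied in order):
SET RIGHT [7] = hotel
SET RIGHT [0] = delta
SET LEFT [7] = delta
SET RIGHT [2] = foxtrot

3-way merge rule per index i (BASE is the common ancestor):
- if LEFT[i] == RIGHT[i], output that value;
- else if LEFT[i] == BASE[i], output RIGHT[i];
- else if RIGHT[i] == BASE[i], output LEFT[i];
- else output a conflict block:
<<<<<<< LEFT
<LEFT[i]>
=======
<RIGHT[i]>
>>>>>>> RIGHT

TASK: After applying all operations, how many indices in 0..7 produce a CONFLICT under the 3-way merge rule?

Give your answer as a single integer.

Answer: 1

Derivation:
Final LEFT:  [alpha, delta, india, hotel, juliet, echo, echo, delta]
Final RIGHT: [delta, delta, foxtrot, hotel, juliet, echo, echo, hotel]
i=0: L=alpha=BASE, R=delta -> take RIGHT -> delta
i=1: L=delta R=delta -> agree -> delta
i=2: L=india=BASE, R=foxtrot -> take RIGHT -> foxtrot
i=3: L=hotel R=hotel -> agree -> hotel
i=4: L=juliet R=juliet -> agree -> juliet
i=5: L=echo R=echo -> agree -> echo
i=6: L=echo R=echo -> agree -> echo
i=7: BASE=bravo L=delta R=hotel all differ -> CONFLICT
Conflict count: 1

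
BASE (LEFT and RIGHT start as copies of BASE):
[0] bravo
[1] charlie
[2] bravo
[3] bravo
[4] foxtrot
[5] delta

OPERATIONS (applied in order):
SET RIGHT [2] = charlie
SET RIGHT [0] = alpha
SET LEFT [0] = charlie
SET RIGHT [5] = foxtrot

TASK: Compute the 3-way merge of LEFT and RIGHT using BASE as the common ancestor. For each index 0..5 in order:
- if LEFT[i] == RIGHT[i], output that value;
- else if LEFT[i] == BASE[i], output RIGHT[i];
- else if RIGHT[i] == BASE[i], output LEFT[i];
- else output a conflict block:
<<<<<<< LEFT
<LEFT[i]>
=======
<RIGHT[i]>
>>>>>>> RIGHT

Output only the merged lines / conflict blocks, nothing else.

Final LEFT:  [charlie, charlie, bravo, bravo, foxtrot, delta]
Final RIGHT: [alpha, charlie, charlie, bravo, foxtrot, foxtrot]
i=0: BASE=bravo L=charlie R=alpha all differ -> CONFLICT
i=1: L=charlie R=charlie -> agree -> charlie
i=2: L=bravo=BASE, R=charlie -> take RIGHT -> charlie
i=3: L=bravo R=bravo -> agree -> bravo
i=4: L=foxtrot R=foxtrot -> agree -> foxtrot
i=5: L=delta=BASE, R=foxtrot -> take RIGHT -> foxtrot

Answer: <<<<<<< LEFT
charlie
=======
alpha
>>>>>>> RIGHT
charlie
charlie
bravo
foxtrot
foxtrot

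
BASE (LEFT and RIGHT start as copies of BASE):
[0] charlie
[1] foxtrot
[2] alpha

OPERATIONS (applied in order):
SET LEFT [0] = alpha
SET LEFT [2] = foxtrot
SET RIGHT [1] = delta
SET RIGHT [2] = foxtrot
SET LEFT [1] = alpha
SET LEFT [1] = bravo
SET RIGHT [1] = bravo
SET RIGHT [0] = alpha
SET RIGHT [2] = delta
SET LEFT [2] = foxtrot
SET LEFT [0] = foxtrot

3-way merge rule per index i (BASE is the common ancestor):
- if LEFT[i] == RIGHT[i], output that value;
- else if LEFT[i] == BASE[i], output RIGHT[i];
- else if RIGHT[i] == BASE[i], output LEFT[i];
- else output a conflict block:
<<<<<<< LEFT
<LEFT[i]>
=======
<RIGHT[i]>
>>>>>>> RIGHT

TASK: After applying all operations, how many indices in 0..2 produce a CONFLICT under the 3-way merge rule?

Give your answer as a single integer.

Final LEFT:  [foxtrot, bravo, foxtrot]
Final RIGHT: [alpha, bravo, delta]
i=0: BASE=charlie L=foxtrot R=alpha all differ -> CONFLICT
i=1: L=bravo R=bravo -> agree -> bravo
i=2: BASE=alpha L=foxtrot R=delta all differ -> CONFLICT
Conflict count: 2

Answer: 2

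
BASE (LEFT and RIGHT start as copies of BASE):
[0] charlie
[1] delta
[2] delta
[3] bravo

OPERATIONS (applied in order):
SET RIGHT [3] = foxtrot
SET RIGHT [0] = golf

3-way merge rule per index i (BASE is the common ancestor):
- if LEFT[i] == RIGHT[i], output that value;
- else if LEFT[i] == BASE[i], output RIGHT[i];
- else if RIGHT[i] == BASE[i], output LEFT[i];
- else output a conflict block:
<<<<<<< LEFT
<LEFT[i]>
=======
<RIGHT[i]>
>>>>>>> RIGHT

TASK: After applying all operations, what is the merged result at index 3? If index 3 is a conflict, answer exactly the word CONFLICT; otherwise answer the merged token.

Final LEFT:  [charlie, delta, delta, bravo]
Final RIGHT: [golf, delta, delta, foxtrot]
i=0: L=charlie=BASE, R=golf -> take RIGHT -> golf
i=1: L=delta R=delta -> agree -> delta
i=2: L=delta R=delta -> agree -> delta
i=3: L=bravo=BASE, R=foxtrot -> take RIGHT -> foxtrot
Index 3 -> foxtrot

Answer: foxtrot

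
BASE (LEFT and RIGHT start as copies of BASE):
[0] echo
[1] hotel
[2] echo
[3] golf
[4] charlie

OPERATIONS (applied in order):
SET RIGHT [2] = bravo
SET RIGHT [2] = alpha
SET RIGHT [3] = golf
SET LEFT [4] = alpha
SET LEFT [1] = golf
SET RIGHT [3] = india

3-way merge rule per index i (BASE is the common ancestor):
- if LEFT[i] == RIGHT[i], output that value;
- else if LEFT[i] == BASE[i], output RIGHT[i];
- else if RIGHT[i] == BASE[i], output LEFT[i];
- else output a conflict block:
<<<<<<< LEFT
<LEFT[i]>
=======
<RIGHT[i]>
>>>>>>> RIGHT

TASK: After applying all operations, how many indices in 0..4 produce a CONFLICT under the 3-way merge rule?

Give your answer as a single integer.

Final LEFT:  [echo, golf, echo, golf, alpha]
Final RIGHT: [echo, hotel, alpha, india, charlie]
i=0: L=echo R=echo -> agree -> echo
i=1: L=golf, R=hotel=BASE -> take LEFT -> golf
i=2: L=echo=BASE, R=alpha -> take RIGHT -> alpha
i=3: L=golf=BASE, R=india -> take RIGHT -> india
i=4: L=alpha, R=charlie=BASE -> take LEFT -> alpha
Conflict count: 0

Answer: 0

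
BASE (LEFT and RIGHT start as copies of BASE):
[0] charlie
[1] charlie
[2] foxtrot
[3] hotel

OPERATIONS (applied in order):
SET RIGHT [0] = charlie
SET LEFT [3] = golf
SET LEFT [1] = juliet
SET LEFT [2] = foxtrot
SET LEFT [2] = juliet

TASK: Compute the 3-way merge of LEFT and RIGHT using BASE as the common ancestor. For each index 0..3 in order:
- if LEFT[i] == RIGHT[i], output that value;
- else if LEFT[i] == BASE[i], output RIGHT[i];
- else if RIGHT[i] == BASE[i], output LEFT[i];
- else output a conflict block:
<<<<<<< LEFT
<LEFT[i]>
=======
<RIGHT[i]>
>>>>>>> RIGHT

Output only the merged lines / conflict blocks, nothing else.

Final LEFT:  [charlie, juliet, juliet, golf]
Final RIGHT: [charlie, charlie, foxtrot, hotel]
i=0: L=charlie R=charlie -> agree -> charlie
i=1: L=juliet, R=charlie=BASE -> take LEFT -> juliet
i=2: L=juliet, R=foxtrot=BASE -> take LEFT -> juliet
i=3: L=golf, R=hotel=BASE -> take LEFT -> golf

Answer: charlie
juliet
juliet
golf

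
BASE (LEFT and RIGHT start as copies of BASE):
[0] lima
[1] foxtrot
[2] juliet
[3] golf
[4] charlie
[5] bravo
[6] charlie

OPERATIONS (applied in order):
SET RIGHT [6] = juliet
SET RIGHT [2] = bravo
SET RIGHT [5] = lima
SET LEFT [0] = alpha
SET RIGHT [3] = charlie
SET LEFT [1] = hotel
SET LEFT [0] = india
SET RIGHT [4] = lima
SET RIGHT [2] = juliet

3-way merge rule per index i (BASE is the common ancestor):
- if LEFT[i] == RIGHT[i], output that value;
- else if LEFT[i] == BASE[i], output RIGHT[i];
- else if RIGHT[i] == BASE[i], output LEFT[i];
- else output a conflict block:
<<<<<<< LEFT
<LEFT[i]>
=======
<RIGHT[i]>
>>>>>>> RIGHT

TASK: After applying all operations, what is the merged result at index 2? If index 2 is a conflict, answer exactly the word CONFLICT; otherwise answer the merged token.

Answer: juliet

Derivation:
Final LEFT:  [india, hotel, juliet, golf, charlie, bravo, charlie]
Final RIGHT: [lima, foxtrot, juliet, charlie, lima, lima, juliet]
i=0: L=india, R=lima=BASE -> take LEFT -> india
i=1: L=hotel, R=foxtrot=BASE -> take LEFT -> hotel
i=2: L=juliet R=juliet -> agree -> juliet
i=3: L=golf=BASE, R=charlie -> take RIGHT -> charlie
i=4: L=charlie=BASE, R=lima -> take RIGHT -> lima
i=5: L=bravo=BASE, R=lima -> take RIGHT -> lima
i=6: L=charlie=BASE, R=juliet -> take RIGHT -> juliet
Index 2 -> juliet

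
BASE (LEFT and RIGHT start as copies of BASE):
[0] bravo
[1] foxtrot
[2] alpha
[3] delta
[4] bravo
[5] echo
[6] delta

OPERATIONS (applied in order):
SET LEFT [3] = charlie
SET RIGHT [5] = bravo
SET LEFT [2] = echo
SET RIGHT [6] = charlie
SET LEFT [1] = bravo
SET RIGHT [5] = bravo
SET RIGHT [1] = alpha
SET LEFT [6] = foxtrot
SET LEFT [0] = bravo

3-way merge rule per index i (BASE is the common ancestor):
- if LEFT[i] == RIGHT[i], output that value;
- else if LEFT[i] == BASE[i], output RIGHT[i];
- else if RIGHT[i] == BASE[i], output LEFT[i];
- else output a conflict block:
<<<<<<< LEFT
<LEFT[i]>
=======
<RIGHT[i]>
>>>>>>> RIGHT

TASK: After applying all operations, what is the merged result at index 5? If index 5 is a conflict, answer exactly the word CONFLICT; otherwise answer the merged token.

Final LEFT:  [bravo, bravo, echo, charlie, bravo, echo, foxtrot]
Final RIGHT: [bravo, alpha, alpha, delta, bravo, bravo, charlie]
i=0: L=bravo R=bravo -> agree -> bravo
i=1: BASE=foxtrot L=bravo R=alpha all differ -> CONFLICT
i=2: L=echo, R=alpha=BASE -> take LEFT -> echo
i=3: L=charlie, R=delta=BASE -> take LEFT -> charlie
i=4: L=bravo R=bravo -> agree -> bravo
i=5: L=echo=BASE, R=bravo -> take RIGHT -> bravo
i=6: BASE=delta L=foxtrot R=charlie all differ -> CONFLICT
Index 5 -> bravo

Answer: bravo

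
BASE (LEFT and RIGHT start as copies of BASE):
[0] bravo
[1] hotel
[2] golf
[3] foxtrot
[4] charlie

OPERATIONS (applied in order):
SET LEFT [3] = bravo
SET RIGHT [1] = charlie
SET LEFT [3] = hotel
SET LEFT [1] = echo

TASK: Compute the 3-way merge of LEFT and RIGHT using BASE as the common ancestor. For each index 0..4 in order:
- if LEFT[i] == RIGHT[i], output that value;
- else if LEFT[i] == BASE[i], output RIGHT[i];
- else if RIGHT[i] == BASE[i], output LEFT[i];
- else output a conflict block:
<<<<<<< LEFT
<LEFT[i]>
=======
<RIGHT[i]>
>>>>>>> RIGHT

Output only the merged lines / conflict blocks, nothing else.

Answer: bravo
<<<<<<< LEFT
echo
=======
charlie
>>>>>>> RIGHT
golf
hotel
charlie

Derivation:
Final LEFT:  [bravo, echo, golf, hotel, charlie]
Final RIGHT: [bravo, charlie, golf, foxtrot, charlie]
i=0: L=bravo R=bravo -> agree -> bravo
i=1: BASE=hotel L=echo R=charlie all differ -> CONFLICT
i=2: L=golf R=golf -> agree -> golf
i=3: L=hotel, R=foxtrot=BASE -> take LEFT -> hotel
i=4: L=charlie R=charlie -> agree -> charlie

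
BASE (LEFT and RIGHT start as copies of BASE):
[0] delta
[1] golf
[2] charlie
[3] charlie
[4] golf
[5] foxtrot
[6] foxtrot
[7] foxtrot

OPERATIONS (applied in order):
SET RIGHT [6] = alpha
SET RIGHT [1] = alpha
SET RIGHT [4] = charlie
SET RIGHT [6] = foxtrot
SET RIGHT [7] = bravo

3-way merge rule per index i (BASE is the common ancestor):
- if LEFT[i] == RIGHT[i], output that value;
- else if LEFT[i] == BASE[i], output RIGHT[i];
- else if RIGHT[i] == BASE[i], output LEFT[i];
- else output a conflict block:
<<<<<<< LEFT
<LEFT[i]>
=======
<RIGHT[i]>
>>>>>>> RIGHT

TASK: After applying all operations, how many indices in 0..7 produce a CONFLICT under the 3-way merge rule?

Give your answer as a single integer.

Answer: 0

Derivation:
Final LEFT:  [delta, golf, charlie, charlie, golf, foxtrot, foxtrot, foxtrot]
Final RIGHT: [delta, alpha, charlie, charlie, charlie, foxtrot, foxtrot, bravo]
i=0: L=delta R=delta -> agree -> delta
i=1: L=golf=BASE, R=alpha -> take RIGHT -> alpha
i=2: L=charlie R=charlie -> agree -> charlie
i=3: L=charlie R=charlie -> agree -> charlie
i=4: L=golf=BASE, R=charlie -> take RIGHT -> charlie
i=5: L=foxtrot R=foxtrot -> agree -> foxtrot
i=6: L=foxtrot R=foxtrot -> agree -> foxtrot
i=7: L=foxtrot=BASE, R=bravo -> take RIGHT -> bravo
Conflict count: 0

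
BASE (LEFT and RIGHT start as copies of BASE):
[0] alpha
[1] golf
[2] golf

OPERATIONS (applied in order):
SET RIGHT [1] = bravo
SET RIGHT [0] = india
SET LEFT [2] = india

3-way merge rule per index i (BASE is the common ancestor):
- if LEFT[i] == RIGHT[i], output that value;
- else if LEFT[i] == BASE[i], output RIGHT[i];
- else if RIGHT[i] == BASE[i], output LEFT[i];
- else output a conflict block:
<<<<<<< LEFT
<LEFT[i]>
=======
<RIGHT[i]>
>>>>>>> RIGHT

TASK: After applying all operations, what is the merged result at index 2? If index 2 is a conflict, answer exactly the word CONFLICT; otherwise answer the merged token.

Final LEFT:  [alpha, golf, india]
Final RIGHT: [india, bravo, golf]
i=0: L=alpha=BASE, R=india -> take RIGHT -> india
i=1: L=golf=BASE, R=bravo -> take RIGHT -> bravo
i=2: L=india, R=golf=BASE -> take LEFT -> india
Index 2 -> india

Answer: india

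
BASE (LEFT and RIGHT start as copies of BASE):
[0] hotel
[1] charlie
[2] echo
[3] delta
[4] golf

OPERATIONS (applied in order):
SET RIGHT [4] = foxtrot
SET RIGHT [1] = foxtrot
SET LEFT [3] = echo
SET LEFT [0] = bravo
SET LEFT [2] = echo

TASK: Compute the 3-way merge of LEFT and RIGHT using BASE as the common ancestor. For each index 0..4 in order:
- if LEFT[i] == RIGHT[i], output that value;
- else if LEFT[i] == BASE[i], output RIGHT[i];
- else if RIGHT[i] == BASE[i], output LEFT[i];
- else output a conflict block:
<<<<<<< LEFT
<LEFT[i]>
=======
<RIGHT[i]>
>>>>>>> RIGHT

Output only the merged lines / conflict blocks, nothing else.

Final LEFT:  [bravo, charlie, echo, echo, golf]
Final RIGHT: [hotel, foxtrot, echo, delta, foxtrot]
i=0: L=bravo, R=hotel=BASE -> take LEFT -> bravo
i=1: L=charlie=BASE, R=foxtrot -> take RIGHT -> foxtrot
i=2: L=echo R=echo -> agree -> echo
i=3: L=echo, R=delta=BASE -> take LEFT -> echo
i=4: L=golf=BASE, R=foxtrot -> take RIGHT -> foxtrot

Answer: bravo
foxtrot
echo
echo
foxtrot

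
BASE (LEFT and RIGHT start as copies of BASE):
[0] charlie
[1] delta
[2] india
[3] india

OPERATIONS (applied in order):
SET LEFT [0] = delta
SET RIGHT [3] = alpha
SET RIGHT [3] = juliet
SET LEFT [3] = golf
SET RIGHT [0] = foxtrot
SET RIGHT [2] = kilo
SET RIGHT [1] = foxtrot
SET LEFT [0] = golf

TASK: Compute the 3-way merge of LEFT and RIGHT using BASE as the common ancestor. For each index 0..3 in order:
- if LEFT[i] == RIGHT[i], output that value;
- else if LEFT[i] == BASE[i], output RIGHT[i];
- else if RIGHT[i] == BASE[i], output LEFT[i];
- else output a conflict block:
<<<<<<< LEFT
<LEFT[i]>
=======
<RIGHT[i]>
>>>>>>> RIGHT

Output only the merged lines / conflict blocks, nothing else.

Final LEFT:  [golf, delta, india, golf]
Final RIGHT: [foxtrot, foxtrot, kilo, juliet]
i=0: BASE=charlie L=golf R=foxtrot all differ -> CONFLICT
i=1: L=delta=BASE, R=foxtrot -> take RIGHT -> foxtrot
i=2: L=india=BASE, R=kilo -> take RIGHT -> kilo
i=3: BASE=india L=golf R=juliet all differ -> CONFLICT

Answer: <<<<<<< LEFT
golf
=======
foxtrot
>>>>>>> RIGHT
foxtrot
kilo
<<<<<<< LEFT
golf
=======
juliet
>>>>>>> RIGHT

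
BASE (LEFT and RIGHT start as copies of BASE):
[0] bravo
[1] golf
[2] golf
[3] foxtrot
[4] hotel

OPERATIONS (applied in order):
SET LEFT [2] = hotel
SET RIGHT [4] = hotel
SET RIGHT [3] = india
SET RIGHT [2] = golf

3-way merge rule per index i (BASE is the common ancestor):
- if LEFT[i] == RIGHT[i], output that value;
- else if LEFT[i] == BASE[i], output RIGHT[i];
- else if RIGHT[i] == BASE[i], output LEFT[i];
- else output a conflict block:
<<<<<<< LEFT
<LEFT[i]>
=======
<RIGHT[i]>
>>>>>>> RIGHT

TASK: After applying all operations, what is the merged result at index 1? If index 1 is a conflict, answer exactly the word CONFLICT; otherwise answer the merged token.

Answer: golf

Derivation:
Final LEFT:  [bravo, golf, hotel, foxtrot, hotel]
Final RIGHT: [bravo, golf, golf, india, hotel]
i=0: L=bravo R=bravo -> agree -> bravo
i=1: L=golf R=golf -> agree -> golf
i=2: L=hotel, R=golf=BASE -> take LEFT -> hotel
i=3: L=foxtrot=BASE, R=india -> take RIGHT -> india
i=4: L=hotel R=hotel -> agree -> hotel
Index 1 -> golf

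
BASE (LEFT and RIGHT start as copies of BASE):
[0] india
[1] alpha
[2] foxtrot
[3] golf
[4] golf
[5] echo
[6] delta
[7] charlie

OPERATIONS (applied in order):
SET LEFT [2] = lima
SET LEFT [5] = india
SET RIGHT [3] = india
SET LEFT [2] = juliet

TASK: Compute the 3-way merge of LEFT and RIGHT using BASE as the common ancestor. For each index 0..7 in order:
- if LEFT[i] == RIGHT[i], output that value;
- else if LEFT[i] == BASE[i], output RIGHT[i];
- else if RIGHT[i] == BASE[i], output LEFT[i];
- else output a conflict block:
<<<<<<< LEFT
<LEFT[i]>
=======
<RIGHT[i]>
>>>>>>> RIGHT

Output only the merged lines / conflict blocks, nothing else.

Answer: india
alpha
juliet
india
golf
india
delta
charlie

Derivation:
Final LEFT:  [india, alpha, juliet, golf, golf, india, delta, charlie]
Final RIGHT: [india, alpha, foxtrot, india, golf, echo, delta, charlie]
i=0: L=india R=india -> agree -> india
i=1: L=alpha R=alpha -> agree -> alpha
i=2: L=juliet, R=foxtrot=BASE -> take LEFT -> juliet
i=3: L=golf=BASE, R=india -> take RIGHT -> india
i=4: L=golf R=golf -> agree -> golf
i=5: L=india, R=echo=BASE -> take LEFT -> india
i=6: L=delta R=delta -> agree -> delta
i=7: L=charlie R=charlie -> agree -> charlie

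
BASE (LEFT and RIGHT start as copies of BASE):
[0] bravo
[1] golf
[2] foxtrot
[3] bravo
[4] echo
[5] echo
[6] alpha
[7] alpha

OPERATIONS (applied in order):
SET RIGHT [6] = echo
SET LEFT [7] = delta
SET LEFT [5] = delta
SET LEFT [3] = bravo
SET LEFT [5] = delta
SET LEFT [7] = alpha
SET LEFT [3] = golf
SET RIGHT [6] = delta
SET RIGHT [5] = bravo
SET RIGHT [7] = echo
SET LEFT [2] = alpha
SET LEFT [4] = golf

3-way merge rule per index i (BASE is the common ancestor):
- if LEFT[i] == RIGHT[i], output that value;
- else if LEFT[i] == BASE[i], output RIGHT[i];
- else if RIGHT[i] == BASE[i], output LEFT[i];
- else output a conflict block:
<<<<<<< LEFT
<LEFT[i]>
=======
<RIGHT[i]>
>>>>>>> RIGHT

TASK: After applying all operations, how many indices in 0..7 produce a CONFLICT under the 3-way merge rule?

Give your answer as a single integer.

Final LEFT:  [bravo, golf, alpha, golf, golf, delta, alpha, alpha]
Final RIGHT: [bravo, golf, foxtrot, bravo, echo, bravo, delta, echo]
i=0: L=bravo R=bravo -> agree -> bravo
i=1: L=golf R=golf -> agree -> golf
i=2: L=alpha, R=foxtrot=BASE -> take LEFT -> alpha
i=3: L=golf, R=bravo=BASE -> take LEFT -> golf
i=4: L=golf, R=echo=BASE -> take LEFT -> golf
i=5: BASE=echo L=delta R=bravo all differ -> CONFLICT
i=6: L=alpha=BASE, R=delta -> take RIGHT -> delta
i=7: L=alpha=BASE, R=echo -> take RIGHT -> echo
Conflict count: 1

Answer: 1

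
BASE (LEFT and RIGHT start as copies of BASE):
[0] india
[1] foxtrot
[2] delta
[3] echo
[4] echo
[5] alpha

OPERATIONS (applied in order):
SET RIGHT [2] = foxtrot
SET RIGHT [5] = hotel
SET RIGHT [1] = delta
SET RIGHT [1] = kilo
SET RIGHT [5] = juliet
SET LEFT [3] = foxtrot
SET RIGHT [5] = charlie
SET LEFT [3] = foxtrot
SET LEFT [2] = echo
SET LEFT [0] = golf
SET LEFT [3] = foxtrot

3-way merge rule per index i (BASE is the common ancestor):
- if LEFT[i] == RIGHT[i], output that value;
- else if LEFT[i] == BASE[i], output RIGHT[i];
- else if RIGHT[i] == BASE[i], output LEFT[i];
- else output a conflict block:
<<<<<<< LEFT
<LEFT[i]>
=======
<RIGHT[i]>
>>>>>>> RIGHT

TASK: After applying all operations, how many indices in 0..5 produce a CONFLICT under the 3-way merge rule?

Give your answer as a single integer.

Answer: 1

Derivation:
Final LEFT:  [golf, foxtrot, echo, foxtrot, echo, alpha]
Final RIGHT: [india, kilo, foxtrot, echo, echo, charlie]
i=0: L=golf, R=india=BASE -> take LEFT -> golf
i=1: L=foxtrot=BASE, R=kilo -> take RIGHT -> kilo
i=2: BASE=delta L=echo R=foxtrot all differ -> CONFLICT
i=3: L=foxtrot, R=echo=BASE -> take LEFT -> foxtrot
i=4: L=echo R=echo -> agree -> echo
i=5: L=alpha=BASE, R=charlie -> take RIGHT -> charlie
Conflict count: 1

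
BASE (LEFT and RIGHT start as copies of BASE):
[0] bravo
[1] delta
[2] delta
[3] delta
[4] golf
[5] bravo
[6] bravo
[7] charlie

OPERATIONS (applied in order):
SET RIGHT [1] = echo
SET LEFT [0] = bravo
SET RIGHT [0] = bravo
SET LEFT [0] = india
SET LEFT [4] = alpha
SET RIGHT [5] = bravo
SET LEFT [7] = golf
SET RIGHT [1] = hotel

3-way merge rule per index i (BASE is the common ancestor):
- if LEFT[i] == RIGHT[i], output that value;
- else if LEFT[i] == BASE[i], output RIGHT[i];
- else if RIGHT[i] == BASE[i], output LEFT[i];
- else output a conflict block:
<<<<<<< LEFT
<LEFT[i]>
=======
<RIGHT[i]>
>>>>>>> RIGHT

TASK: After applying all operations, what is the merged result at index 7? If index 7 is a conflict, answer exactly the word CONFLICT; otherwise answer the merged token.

Final LEFT:  [india, delta, delta, delta, alpha, bravo, bravo, golf]
Final RIGHT: [bravo, hotel, delta, delta, golf, bravo, bravo, charlie]
i=0: L=india, R=bravo=BASE -> take LEFT -> india
i=1: L=delta=BASE, R=hotel -> take RIGHT -> hotel
i=2: L=delta R=delta -> agree -> delta
i=3: L=delta R=delta -> agree -> delta
i=4: L=alpha, R=golf=BASE -> take LEFT -> alpha
i=5: L=bravo R=bravo -> agree -> bravo
i=6: L=bravo R=bravo -> agree -> bravo
i=7: L=golf, R=charlie=BASE -> take LEFT -> golf
Index 7 -> golf

Answer: golf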